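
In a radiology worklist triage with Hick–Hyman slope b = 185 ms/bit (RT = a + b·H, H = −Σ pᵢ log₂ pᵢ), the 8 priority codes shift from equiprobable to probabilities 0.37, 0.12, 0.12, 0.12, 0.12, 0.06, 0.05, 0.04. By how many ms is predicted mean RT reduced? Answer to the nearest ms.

The RT saving is b·ΔH. Equiprobable H₀ = log₂(8) = 3.0000 bits; with the given probabilities H = 2.6444 bits.
b·(H₀ − H) = 185 × (3.0000 − 2.6444) = 65.79 ms.

66 ms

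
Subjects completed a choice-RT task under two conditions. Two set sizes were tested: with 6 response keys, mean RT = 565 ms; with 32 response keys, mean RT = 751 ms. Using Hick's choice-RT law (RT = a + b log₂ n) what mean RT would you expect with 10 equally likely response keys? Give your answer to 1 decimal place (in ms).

With log₂ n on the abscissa the relation is linear; from the two conditions:
  b = (751 − 565) / (log₂ 32 − log₂ 6) = 186 / (5 − 2.5850) = 77.017 ms/bit
  a = 565 − 77.017 × 2.5850 = 365.913 ms
Then RT(10) = 365.913 + 77.017 × log₂ 10 = 365.913 + 77.017 × 3.3219 ≈ 621.759 ms.

621.8 ms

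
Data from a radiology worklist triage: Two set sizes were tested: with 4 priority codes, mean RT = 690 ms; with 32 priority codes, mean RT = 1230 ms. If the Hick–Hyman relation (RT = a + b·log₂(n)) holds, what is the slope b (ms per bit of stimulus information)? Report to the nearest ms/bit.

180 ms/bit

b = (RT₂ − RT₁)/(log₂ n₂ − log₂ n₁) = (1230 − 690)/(5 − 2) = 180 ms/bit.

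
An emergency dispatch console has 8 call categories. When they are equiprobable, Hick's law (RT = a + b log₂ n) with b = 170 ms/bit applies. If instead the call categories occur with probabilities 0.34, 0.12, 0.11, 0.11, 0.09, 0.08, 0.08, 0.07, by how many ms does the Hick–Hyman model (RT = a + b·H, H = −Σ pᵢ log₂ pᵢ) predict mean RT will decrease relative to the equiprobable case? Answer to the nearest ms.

41 ms

Equiprobable entropy H₀ = log₂ 8 = 3.0000 bits.
Skewed entropy H = −Σ pᵢ log₂ pᵢ = 2.7610 bits.
ΔRT = b·(H₀ − H) = 170 × 0.2390 = 40.62 ms.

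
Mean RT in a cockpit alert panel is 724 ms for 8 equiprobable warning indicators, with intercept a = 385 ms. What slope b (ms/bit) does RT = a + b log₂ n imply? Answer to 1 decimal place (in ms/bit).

log₂(8) = 3 bits.
b = (RT − a)/log₂ n = (724 − 385) / 3 = 113.000 ms/bit.

113.0 ms/bit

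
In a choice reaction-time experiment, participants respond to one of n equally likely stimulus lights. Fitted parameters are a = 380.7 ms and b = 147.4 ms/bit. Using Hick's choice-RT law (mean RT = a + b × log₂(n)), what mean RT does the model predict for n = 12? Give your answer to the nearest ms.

log₂(12) = 3.5850 bits, so RT = 380.7 + 147.4 × 3.5850 ≈ 909.123 ms.

909 ms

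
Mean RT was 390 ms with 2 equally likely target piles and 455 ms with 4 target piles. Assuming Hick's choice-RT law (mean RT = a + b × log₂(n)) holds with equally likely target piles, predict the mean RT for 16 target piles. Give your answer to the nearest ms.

Fit slope and intercept:
  b = (455 − 390) / (log₂ 4 − log₂ 2) = 65 / (2 − 1) = 65 ms/bit
  a = 390 − 65 × 1 = 325 ms
Then RT(16) = 325 + 65 × log₂ 16 = 325 + 65 × 4 ≈ 585.000 ms.

585 ms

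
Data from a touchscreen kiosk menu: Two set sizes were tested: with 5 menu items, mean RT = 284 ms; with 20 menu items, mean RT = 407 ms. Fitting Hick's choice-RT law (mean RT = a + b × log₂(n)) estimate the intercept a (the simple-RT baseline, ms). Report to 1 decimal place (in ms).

141.2 ms

b = (RT₂ − RT₁)/(log₂ n₂ − log₂ n₁) = (407 − 284)/(4.3219 − 2.3219) = 61.500 ms/bit.
a = RT₁ − b·log₂ n₁ = 284 − 61.500 × 2.3219 = 141.201 ms.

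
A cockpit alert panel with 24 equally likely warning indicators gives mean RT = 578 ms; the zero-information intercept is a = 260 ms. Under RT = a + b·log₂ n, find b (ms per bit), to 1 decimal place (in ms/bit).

69.4 ms/bit

b = (578 − 260) / log₂(24) = 318 / 4.5850 = 69.357 ms/bit.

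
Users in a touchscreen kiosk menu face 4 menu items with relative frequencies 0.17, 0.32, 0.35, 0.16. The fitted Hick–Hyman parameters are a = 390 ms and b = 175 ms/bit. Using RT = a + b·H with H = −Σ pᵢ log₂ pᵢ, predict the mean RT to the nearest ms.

725 ms

H = 0.17·log₂(1/0.17) + 0.32·log₂(1/0.32) + 0.35·log₂(1/0.35) + 0.16·log₂(1/0.16) = 1.9137 bits.
RT = 390 + 175 × 1.9137 = 724.90 ms.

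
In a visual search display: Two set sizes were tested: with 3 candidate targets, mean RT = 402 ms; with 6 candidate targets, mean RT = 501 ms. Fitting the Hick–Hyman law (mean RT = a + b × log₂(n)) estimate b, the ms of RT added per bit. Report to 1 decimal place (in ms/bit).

99.0 ms/bit

Slope: b = (501 − 402) / (log₂ 6 − log₂ 3) = 99/1.0000 = 99.000 ms/bit.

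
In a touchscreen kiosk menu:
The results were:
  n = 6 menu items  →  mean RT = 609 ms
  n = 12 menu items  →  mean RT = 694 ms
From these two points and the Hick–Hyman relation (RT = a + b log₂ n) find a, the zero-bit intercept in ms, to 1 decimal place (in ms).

389.3 ms

The slope on a log₂ axis is (694 − 609) / (3.5850 − 2.5850) = 85.000 ms/bit.
a = RT₁ − b·log₂ n₁ = 609 − 85.000 × 2.5850 = 389.278 ms.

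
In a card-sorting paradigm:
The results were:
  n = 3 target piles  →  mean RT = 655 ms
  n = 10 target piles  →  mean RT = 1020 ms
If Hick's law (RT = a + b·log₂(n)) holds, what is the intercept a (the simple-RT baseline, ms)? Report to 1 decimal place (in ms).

b = (RT₂ − RT₁)/(log₂ n₂ − log₂ n₁) = (1020 − 655)/(3.3219 − 1.5850) = 210.137 ms/bit.
Intercept: a = 655 − 210.137·log₂(3) = 321.941 ms.

321.9 ms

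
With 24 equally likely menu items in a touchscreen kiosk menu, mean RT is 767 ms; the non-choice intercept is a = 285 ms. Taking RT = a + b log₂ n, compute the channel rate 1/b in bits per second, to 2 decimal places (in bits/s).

9.51 bits/s

b = (767 − 285)/log₂ 24 = 482/4.5850 = 105.126 ms per bit = 0.10513 s/bit; the reciprocal is 9.512 bits/s.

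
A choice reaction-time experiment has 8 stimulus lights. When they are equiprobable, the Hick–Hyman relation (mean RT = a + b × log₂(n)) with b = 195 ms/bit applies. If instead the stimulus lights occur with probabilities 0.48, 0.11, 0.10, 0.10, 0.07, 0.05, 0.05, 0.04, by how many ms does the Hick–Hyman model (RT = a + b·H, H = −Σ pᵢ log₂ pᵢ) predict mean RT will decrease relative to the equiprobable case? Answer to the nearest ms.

115 ms

Equiprobable entropy H₀ = log₂ 8 = 3.0000 bits.
Skewed entropy H = −Σ pᵢ log₂ pᵢ = 2.4094 bits.
ΔRT = b·(H₀ − H) = 195 × 0.5906 = 115.16 ms.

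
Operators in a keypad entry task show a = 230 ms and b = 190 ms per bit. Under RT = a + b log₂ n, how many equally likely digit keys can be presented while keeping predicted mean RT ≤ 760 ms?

Information budget: (760 − 230)/190 = 2.7895 bits, so n ≤ 2^2.7895 = 6.914 → at most 6.

6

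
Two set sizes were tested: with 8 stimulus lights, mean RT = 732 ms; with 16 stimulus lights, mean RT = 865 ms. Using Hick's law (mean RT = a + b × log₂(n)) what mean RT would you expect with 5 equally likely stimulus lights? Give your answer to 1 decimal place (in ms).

Solve the two-equation system in a and b:
  b = (865 − 732) / (log₂ 16 − log₂ 8) = 133 / (4 − 3) = 133.000 ms/bit
  a = 732 − 133.000 × 3 = 333.000 ms
Then RT(5) = 333.000 + 133.000 × log₂ 5 = 333.000 + 133.000 × 2.3219 ≈ 641.816 ms.

641.8 ms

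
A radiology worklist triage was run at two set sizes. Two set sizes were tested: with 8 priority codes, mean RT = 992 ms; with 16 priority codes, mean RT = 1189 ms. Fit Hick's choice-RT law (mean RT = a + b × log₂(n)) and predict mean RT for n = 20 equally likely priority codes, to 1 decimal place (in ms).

1252.4 ms

RT is linear in log₂ n, so two points fix the line:
  b = (1189 − 992) / (log₂ 16 − log₂ 8) = 197 / (4 − 3) = 197.000 ms/bit
  a = 992 − 197.000 × 3 = 401.000 ms
Then RT(20) = 401.000 + 197.000 × log₂ 20 = 401.000 + 197.000 × 4.3219 ≈ 1252.420 ms.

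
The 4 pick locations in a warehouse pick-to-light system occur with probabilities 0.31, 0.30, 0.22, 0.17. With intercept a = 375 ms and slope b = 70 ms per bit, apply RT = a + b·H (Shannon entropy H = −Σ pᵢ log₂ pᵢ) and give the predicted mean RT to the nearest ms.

H = 0.31·log₂(1/0.31) + 0.30·log₂(1/0.30) + 0.22·log₂(1/0.22) + 0.17·log₂(1/0.17) = 1.9600 bits.
RT = 375 + 70 × 1.9600 = 512.20 ms.

512 ms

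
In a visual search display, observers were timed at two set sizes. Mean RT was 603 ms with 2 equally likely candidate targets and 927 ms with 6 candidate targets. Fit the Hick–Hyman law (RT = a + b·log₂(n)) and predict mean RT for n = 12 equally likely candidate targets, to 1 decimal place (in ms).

1131.4 ms

RT is linear in log₂ n, so two points fix the line:
  b = (927 − 603) / (log₂ 6 − log₂ 2) = 324 / (2.5850 − 1) = 204.421 ms/bit
  a = 603 − 204.421 × 1 = 398.579 ms
Then RT(12) = 398.579 + 204.421 × log₂ 12 = 398.579 + 204.421 × 3.5850 ≈ 1131.421 ms.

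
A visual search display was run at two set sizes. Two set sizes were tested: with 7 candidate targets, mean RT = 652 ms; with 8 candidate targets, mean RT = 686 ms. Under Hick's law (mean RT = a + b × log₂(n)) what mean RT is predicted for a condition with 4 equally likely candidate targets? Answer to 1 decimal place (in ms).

RT is linear in log₂ n, so two points fix the line:
  b = (686 − 652) / (log₂ 8 − log₂ 7) = 34 / (3 − 2.8074) = 176.490 ms/bit
  a = 652 − 176.490 × 2.8074 = 156.529 ms
Then RT(4) = 156.529 + 176.490 × log₂ 4 = 156.529 + 176.490 × 2 ≈ 509.510 ms.

509.5 ms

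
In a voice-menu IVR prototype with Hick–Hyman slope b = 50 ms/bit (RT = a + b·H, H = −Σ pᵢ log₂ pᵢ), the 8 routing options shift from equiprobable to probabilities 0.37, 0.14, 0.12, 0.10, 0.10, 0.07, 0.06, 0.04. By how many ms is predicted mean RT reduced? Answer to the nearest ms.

The RT saving is b·ΔH. Equiprobable H₀ = log₂(8) = 3.0000 bits; with the given probabilities H = 2.6571 bits.
b·(H₀ − H) = 50 × (3.0000 − 2.6571) = 17.14 ms.

17 ms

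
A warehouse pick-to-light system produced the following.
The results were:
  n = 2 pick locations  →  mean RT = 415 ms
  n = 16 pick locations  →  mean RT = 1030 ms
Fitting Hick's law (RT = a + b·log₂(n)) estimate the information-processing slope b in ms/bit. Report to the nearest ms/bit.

205 ms/bit

b = (RT₂ − RT₁)/(log₂ n₂ − log₂ n₁) = (1030 − 415)/(4 − 1) = 205 ms/bit.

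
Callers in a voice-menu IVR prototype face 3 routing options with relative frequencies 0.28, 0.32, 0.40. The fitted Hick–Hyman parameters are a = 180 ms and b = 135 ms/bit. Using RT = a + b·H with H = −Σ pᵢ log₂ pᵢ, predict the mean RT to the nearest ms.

392 ms

H = 0.28·log₂(1/0.28) + 0.32·log₂(1/0.32) + 0.40·log₂(1/0.40) = 1.5690 bits.
RT = 180 + 135 × 1.5690 = 391.82 ms.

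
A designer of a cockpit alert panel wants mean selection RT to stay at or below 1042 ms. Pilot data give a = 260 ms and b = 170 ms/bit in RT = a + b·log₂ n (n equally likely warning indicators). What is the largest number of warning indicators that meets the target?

24

Information budget: (1042 − 260)/170 = 4.6000 bits, so n ≤ 2^4.6000 = 24.251 → at most 24.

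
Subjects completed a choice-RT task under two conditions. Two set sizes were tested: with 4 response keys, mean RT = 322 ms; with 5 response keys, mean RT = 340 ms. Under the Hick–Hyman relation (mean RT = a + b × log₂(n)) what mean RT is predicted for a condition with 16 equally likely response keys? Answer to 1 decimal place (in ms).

Solve the two-equation system in a and b:
  b = (340 − 322) / (log₂ 5 − log₂ 4) = 18 / (2.3219 − 2) = 55.913 ms/bit
  a = 322 − 55.913 × 2 = 210.174 ms
Then RT(16) = 210.174 + 55.913 × log₂ 16 = 210.174 + 55.913 × 4 ≈ 433.826 ms.

433.8 ms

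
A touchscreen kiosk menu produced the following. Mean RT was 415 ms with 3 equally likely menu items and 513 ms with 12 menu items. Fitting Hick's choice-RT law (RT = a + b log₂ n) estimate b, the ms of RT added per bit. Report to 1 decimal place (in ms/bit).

49.0 ms/bit

Slope: b = (513 − 415) / (log₂ 12 − log₂ 3) = 98/2.0000 = 49.000 ms/bit.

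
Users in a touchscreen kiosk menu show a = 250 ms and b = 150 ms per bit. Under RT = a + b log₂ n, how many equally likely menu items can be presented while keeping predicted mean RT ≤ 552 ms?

150·log₂ n ≤ 552 − 250 = 302, giving log₂ n ≤ 2.0133 and n ≤ 4.037. The largest whole number is 4.

4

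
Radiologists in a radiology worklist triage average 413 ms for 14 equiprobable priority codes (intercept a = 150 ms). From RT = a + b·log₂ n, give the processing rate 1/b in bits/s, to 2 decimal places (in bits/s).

Choice component = 413 − 150 = 263 ms over log₂(14) = 3.8074 bits.
b = 263 / 3.8074 = 69.077 ms/bit, so 1/b = 14.477 bits/s.

14.48 bits/s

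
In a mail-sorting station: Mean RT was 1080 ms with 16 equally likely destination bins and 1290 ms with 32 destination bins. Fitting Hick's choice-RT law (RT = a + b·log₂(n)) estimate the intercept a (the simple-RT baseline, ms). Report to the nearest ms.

The slope on a log₂ axis is (1290 − 1080) / (5 − 4) = 210 ms/bit.
a = RT₁ − b·log₂ n₁ = 1080 − 210 × 4 = 240.000 ms.

240 ms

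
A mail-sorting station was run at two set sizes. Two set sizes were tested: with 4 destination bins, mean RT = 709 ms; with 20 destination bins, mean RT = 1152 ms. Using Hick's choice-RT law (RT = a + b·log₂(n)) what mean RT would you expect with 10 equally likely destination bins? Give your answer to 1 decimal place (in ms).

961.2 ms

RT is linear in log₂ n, so two points fix the line:
  b = (1152 − 709) / (log₂ 20 − log₂ 4) = 443 / (4.3219 − 2) = 190.790 ms/bit
  a = 709 − 190.790 × 2 = 327.421 ms
Then RT(10) = 327.421 + 190.790 × log₂ 10 = 327.421 + 190.790 × 3.3219 ≈ 961.210 ms.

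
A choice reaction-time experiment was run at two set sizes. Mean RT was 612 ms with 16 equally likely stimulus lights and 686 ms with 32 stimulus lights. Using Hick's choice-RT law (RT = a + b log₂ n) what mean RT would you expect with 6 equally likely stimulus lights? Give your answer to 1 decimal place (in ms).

With log₂ n on the abscissa the relation is linear; from the two conditions:
  b = (686 − 612) / (log₂ 32 − log₂ 16) = 74 / (5 − 4) = 74.000 ms/bit
  a = 612 − 74.000 × 4 = 316.000 ms
Then RT(6) = 316.000 + 74.000 × log₂ 6 = 316.000 + 74.000 × 2.5850 ≈ 507.287 ms.

507.3 ms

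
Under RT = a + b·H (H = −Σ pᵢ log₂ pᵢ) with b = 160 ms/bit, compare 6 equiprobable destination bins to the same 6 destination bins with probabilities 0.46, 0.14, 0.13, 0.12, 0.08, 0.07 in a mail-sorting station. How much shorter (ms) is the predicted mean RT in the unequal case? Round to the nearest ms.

The RT saving is b·ΔH. Equiprobable H₀ = log₂(6) = 2.5850 bits; with the given probabilities H = 2.2222 bits.
b·(H₀ − H) = 160 × (2.5850 − 2.2222) = 58.04 ms.

58 ms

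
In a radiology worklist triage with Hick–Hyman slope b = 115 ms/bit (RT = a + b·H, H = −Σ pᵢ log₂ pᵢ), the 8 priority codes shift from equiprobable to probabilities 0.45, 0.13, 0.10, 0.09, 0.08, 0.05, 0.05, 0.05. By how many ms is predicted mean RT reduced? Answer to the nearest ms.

Equiprobable entropy H₀ = log₂ 8 = 3.0000 bits.
Skewed entropy H = −Σ pᵢ log₂ pᵢ = 2.4857 bits.
ΔRT = b·(H₀ − H) = 115 × 0.5143 = 59.15 ms.

59 ms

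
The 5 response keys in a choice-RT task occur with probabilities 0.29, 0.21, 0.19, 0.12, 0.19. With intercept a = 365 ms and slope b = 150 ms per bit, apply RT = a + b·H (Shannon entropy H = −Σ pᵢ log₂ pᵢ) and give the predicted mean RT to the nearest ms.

H = 0.29·log₂(1/0.29) + 0.21·log₂(1/0.21) + 0.19·log₂(1/0.19) + 0.12·log₂(1/0.12) + 0.19·log₂(1/0.19) = 2.2682 bits.
RT = 365 + 150 × 2.2682 = 705.24 ms.

705 ms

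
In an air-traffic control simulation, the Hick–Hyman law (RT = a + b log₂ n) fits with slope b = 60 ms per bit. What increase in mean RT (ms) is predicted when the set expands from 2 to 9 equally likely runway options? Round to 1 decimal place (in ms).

130.2 ms

Only the slope matters, since a is common to both: ΔRT = b·log₂(n₂/n₁).
log₂(9) − log₂(2) = 3.1699 − 1 = 2.1699.
ΔRT = 60 × 2.1699 = 130.196 ms.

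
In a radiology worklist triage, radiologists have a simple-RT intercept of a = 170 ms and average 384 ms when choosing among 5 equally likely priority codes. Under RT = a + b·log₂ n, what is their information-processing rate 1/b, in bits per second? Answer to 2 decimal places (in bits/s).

Choice component = 384 − 170 = 214 ms over log₂(5) = 2.3219 bits.
b = 214 / 2.3219 = 92.165 ms/bit, so 1/b = 10.850 bits/s.

10.85 bits/s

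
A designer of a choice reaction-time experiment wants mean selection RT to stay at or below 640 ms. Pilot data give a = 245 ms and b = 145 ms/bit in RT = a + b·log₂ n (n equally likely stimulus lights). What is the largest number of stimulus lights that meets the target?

6

Set 245 + 145·log₂ n ≤ 640 → log₂ n ≤ (640 − 245)/145 = 2.7241.
So n ≤ 2^2.7241 = 6.608; the largest integer n is 6.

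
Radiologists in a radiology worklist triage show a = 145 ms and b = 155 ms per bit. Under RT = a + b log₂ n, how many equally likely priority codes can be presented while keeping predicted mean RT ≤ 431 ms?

Set 145 + 155·log₂ n ≤ 431 → log₂ n ≤ (431 − 145)/155 = 1.8452.
So n ≤ 2^1.8452 = 3.593; the largest integer n is 3.

3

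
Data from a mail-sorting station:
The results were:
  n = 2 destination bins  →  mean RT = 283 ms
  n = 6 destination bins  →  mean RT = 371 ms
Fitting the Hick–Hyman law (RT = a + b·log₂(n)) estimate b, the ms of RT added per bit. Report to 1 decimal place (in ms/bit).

55.5 ms/bit

b = (RT₂ − RT₁)/(log₂ n₂ − log₂ n₁) = (371 − 283)/(2.5850 − 1) = 55.522 ms/bit.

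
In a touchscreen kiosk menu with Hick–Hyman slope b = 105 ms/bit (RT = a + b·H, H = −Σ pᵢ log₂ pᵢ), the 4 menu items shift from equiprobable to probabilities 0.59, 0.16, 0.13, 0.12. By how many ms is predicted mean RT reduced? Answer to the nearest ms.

The RT saving is b·ΔH. Equiprobable H₀ = log₂(4) = 2.0000 bits; with the given probabilities H = 1.6218 bits.
b·(H₀ − H) = 105 × (2.0000 − 1.6218) = 39.71 ms.

40 ms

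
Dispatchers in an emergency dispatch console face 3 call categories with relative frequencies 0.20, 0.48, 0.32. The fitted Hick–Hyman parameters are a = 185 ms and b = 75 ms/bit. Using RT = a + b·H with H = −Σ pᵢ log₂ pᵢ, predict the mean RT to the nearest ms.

297 ms

Entropy contributions −pᵢ log₂ pᵢ: 0.4644, 0.5083, 0.5260; sum H = 1.4987 bits.
RT = a + bH = 185 + 75·1.4987 = 297.40 ms.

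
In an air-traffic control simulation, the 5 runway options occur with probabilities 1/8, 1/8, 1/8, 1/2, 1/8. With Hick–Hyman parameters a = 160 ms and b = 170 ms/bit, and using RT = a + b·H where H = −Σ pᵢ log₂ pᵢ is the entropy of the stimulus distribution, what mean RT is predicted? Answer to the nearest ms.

H = −Σ pᵢ log₂ pᵢ = 0.125·3 + 0.125·3 + 0.125·3 + 0.5·1 + 0.125·3 = 2.000 bits.
RT = 160 + 170 × 2.000 = 500.00 ms.

500 ms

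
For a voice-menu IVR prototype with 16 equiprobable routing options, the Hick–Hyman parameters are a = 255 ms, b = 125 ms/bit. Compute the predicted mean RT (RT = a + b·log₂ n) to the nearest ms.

755 ms

log₂(16) = 4 bits, so RT = 255 + 125 × 4 ≈ 755.000 ms.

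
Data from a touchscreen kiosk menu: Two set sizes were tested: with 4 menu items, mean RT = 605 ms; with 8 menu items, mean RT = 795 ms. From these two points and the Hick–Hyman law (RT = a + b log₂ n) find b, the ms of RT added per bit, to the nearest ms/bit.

190 ms/bit

b = (RT₂ − RT₁)/(log₂ n₂ − log₂ n₁) = (795 − 605)/(3 − 2) = 190 ms/bit.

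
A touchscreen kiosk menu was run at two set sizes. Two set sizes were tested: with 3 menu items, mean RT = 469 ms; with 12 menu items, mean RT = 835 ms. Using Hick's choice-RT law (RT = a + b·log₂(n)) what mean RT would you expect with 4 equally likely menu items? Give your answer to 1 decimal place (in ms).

Solve the two-equation system in a and b:
  b = (835 − 469) / (log₂ 12 − log₂ 3) = 366 / (3.5850 − 1.5850) = 183.000 ms/bit
  a = 469 − 183.000 × 1.5850 = 178.952 ms
Then RT(4) = 178.952 + 183.000 × log₂ 4 = 178.952 + 183.000 × 2 ≈ 544.952 ms.

545.0 ms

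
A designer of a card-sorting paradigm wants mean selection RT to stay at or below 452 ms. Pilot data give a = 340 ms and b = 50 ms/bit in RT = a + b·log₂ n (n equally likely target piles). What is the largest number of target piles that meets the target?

4

Set 340 + 50·log₂ n ≤ 452 → log₂ n ≤ (452 − 340)/50 = 2.2400.
So n ≤ 2^2.2400 = 4.724; the largest integer n is 4.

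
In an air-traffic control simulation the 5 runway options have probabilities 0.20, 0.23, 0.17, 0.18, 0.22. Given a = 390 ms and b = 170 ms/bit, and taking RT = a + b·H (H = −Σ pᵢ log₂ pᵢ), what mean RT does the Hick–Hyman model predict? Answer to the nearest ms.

Entropy contributions −pᵢ log₂ pᵢ: 0.4644, 0.4877, 0.4346, 0.4453, 0.4806; sum H = 2.3125 bits.
RT = a + bH = 390 + 170·2.3125 = 783.13 ms.

783 ms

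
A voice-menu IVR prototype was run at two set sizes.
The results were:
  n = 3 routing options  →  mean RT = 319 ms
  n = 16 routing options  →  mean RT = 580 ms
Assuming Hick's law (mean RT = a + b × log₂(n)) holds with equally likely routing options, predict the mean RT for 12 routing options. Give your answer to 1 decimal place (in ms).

535.1 ms

Fit slope and intercept:
  b = (580 − 319) / (log₂ 16 − log₂ 3) = 261 / (4 − 1.5850) = 108.073 ms/bit
  a = 319 − 108.073 × 1.5850 = 147.709 ms
Then RT(12) = 147.709 + 108.073 × log₂ 12 = 147.709 + 108.073 × 3.5850 ≈ 535.146 ms.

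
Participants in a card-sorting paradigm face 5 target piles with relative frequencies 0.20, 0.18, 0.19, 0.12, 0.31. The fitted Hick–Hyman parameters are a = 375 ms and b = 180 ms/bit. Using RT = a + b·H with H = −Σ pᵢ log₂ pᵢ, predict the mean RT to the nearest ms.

781 ms

Entropy contributions −pᵢ log₂ pᵢ: 0.4644, 0.4453, 0.4552, 0.3671, 0.5238; sum H = 2.2558 bits.
RT = a + bH = 375 + 180·2.2558 = 781.04 ms.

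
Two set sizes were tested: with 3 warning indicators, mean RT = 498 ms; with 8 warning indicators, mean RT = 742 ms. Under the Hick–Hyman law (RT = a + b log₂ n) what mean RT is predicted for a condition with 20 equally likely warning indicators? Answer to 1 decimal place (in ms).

Fit slope and intercept:
  b = (742 − 498) / (log₂ 8 − log₂ 3) = 244 / (3 − 1.5850) = 172.434 ms/bit
  a = 498 − 172.434 × 1.5850 = 224.699 ms
Then RT(20) = 224.699 + 172.434 × log₂ 20 = 224.699 + 172.434 × 4.3219 ≈ 969.945 ms.

969.9 ms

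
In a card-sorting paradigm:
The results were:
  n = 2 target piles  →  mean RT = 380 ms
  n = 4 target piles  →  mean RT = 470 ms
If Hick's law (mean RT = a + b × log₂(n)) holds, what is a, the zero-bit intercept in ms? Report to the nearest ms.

290 ms

Slope: b = (470 − 380) / (log₂ 4 − log₂ 2) = 90/1.0000 = 90 ms/bit.
Intercept: a = 380 − 90·log₂(2) = 290.000 ms.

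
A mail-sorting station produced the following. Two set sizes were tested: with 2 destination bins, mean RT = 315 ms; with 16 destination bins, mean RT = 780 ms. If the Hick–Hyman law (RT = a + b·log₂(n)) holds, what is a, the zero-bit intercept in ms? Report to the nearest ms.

The slope on a log₂ axis is (780 − 315) / (4 − 1) = 155 ms/bit.
Intercept: a = 315 − 155·log₂(2) = 160.000 ms.

160 ms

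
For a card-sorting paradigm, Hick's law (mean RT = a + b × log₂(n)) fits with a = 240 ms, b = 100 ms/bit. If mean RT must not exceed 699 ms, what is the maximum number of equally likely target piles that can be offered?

Information budget: (699 − 240)/100 = 4.5900 bits, so n ≤ 2^4.5900 = 24.084 → at most 24.

24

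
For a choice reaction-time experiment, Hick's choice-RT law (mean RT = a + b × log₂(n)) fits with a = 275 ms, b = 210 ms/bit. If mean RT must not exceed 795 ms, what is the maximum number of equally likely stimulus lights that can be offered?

Information budget: (795 − 275)/210 = 2.4762 bits, so n ≤ 2^2.4762 = 5.564 → at most 5.

5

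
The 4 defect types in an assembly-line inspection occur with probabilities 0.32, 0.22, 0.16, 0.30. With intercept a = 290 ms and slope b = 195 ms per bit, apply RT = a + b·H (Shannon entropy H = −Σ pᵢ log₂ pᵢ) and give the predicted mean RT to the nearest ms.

670 ms

H = 0.32·log₂(1/0.32) + 0.22·log₂(1/0.22) + 0.16·log₂(1/0.16) + 0.30·log₂(1/0.30) = 1.9507 bits.
RT = 290 + 195 × 1.9507 = 670.39 ms.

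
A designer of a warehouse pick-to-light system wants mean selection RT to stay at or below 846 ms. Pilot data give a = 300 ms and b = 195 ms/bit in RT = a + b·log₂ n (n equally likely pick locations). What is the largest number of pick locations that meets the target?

195·log₂ n ≤ 846 − 300 = 546, giving log₂ n ≤ 2.8000 and n ≤ 6.964. The largest whole number is 6.

6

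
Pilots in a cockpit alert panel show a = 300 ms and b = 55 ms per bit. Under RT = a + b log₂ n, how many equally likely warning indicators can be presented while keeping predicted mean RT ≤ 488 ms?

Set 300 + 55·log₂ n ≤ 488 → log₂ n ≤ (488 − 300)/55 = 3.4182.
So n ≤ 2^3.4182 = 10.690; the largest integer n is 10.

10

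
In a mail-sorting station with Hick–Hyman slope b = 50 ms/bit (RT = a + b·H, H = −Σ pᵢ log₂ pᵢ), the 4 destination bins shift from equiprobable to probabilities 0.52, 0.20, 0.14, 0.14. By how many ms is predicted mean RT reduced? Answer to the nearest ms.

The RT saving is b·ΔH. Equiprobable H₀ = log₂(4) = 2.0000 bits; with the given probabilities H = 1.7492 bits.
b·(H₀ − H) = 50 × (2.0000 − 1.7492) = 12.54 ms.

13 ms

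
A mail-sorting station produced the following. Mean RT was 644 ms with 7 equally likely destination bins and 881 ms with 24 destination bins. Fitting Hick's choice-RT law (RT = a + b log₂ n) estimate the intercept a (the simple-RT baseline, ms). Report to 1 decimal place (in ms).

269.7 ms

The slope on a log₂ axis is (881 − 644) / (4.5850 − 2.8074) = 133.325 ms/bit.
a = RT₁ − b·log₂ n₁ = 644 − 133.325 × 2.8074 = 269.709 ms.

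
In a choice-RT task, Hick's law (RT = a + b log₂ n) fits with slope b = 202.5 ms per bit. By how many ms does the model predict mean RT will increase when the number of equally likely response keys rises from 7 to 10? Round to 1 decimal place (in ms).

Only the slope matters, since a is common to both: ΔRT = b·log₂(n₂/n₁).
log₂(10) − log₂(7) = 3.3219 − 2.8074 = 0.5146.
ΔRT = 202.5 × 0.5146 = 104.201 ms.

104.2 ms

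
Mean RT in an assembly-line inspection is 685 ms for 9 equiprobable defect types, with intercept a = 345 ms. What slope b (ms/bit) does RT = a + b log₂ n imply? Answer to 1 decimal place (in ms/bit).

b = (685 − 345) / log₂(9) = 340 / 3.1699 = 107.258 ms/bit.

107.3 ms/bit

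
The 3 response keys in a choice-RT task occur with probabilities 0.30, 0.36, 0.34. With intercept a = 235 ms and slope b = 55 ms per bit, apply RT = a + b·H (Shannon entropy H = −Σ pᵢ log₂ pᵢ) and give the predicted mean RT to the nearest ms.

322 ms

H = 0.30·log₂(1/0.30) + 0.36·log₂(1/0.36) + 0.34·log₂(1/0.34) = 1.5809 bits.
RT = 235 + 55 × 1.5809 = 321.95 ms.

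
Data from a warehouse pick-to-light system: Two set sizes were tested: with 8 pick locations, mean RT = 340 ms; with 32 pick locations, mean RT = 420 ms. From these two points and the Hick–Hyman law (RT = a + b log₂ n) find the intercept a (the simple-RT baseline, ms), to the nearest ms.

220 ms

Slope: b = (420 − 340) / (log₂ 32 − log₂ 8) = 80/2.0000 = 40 ms/bit.
Intercept: a = 340 − 40·log₂(8) = 220.000 ms.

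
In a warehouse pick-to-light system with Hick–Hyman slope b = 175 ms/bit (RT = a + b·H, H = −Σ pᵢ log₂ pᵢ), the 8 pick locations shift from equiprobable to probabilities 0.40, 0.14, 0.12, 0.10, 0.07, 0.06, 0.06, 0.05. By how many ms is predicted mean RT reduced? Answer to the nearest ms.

71 ms

Equiprobable entropy H₀ = log₂ 8 = 3.0000 bits.
Skewed entropy H = −Σ pᵢ log₂ pᵢ = 2.5969 bits.
ΔRT = b·(H₀ − H) = 175 × 0.4031 = 70.55 ms.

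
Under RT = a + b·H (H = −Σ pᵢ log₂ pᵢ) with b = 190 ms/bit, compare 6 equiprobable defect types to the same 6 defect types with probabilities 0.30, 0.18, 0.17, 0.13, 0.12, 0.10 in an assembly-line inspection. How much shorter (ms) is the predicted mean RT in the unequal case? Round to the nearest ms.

The RT saving is b·ΔH. Equiprobable H₀ = log₂(6) = 2.5850 bits; with the given probabilities H = 2.4829 bits.
b·(H₀ − H) = 190 × (2.5850 − 2.4829) = 19.39 ms.

19 ms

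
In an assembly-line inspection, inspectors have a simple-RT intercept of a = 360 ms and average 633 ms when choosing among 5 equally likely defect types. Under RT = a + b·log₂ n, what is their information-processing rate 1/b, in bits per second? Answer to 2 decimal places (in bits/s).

8.51 bits/s

Choice component = 633 − 360 = 273 ms over log₂(5) = 2.3219 bits.
b = 273 / 2.3219 = 117.575 ms/bit, so 1/b = 8.505 bits/s.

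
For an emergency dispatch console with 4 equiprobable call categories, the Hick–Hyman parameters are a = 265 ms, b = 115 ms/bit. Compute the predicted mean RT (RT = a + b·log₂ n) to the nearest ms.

495 ms

log₂(4) = 2 bits, so RT = 265 + 115 × 2 ≈ 495.000 ms.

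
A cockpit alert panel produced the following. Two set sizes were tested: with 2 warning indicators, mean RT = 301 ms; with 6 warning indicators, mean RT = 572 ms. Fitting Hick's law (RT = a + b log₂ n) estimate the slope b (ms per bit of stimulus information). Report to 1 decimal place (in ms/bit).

171.0 ms/bit

Slope: b = (572 − 301) / (log₂ 6 − log₂ 2) = 271/1.5850 = 170.982 ms/bit.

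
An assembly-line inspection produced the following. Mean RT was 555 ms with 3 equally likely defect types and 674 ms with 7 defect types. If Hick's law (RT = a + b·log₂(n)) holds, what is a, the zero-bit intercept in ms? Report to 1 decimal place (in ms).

Slope: b = (674 − 555) / (log₂ 7 − log₂ 3) = 119/1.2224 = 97.350 ms/bit.
Intercept: a = 555 − 97.350·log₂(3) = 400.704 ms.

400.7 ms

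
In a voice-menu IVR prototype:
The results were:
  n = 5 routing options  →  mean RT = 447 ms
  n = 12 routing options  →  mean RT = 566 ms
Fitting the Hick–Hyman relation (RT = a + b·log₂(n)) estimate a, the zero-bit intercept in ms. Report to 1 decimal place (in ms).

228.2 ms

b = (RT₂ − RT₁)/(log₂ n₂ − log₂ n₁) = (566 − 447)/(3.5850 − 2.3219) = 94.218 ms/bit.
Intercept: a = 447 − 94.218·log₂(5) = 228.234 ms.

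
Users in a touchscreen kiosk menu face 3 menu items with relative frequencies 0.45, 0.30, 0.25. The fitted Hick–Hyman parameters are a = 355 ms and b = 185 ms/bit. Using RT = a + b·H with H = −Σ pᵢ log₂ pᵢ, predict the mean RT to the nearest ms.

640 ms

Entropy contributions −pᵢ log₂ pᵢ: 0.5184, 0.5211, 0.5000; sum H = 1.5395 bits.
RT = a + bH = 355 + 185·1.5395 = 639.81 ms.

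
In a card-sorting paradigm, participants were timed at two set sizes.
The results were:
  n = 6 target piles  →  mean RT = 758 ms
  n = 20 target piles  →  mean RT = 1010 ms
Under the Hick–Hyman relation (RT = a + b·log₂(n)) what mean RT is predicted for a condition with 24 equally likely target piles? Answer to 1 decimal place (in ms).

1048.2 ms

Solve the two-equation system in a and b:
  b = (1010 − 758) / (log₂ 20 − log₂ 6) = 252 / (4.3219 − 2.5850) = 145.081 ms/bit
  a = 758 − 145.081 × 2.5850 = 382.972 ms
Then RT(24) = 382.972 + 145.081 × log₂ 24 = 382.972 + 145.081 × 4.5850 ≈ 1048.161 ms.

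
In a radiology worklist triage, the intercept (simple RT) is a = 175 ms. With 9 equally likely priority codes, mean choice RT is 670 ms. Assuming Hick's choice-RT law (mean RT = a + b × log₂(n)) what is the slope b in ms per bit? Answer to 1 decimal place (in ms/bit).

156.2 ms/bit

log₂(9) = 3.1699 bits.
b = (RT − a)/log₂ n = (670 − 175) / 3.1699 = 156.155 ms/bit.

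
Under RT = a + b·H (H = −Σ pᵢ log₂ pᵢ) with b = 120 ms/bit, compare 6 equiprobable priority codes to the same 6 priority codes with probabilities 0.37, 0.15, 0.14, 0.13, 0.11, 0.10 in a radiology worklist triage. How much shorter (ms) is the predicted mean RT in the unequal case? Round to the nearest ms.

22 ms

Equiprobable entropy H₀ = log₂ 6 = 2.5850 bits.
Skewed entropy H = −Σ pᵢ log₂ pᵢ = 2.4035 bits.
ΔRT = b·(H₀ − H) = 120 × 0.1815 = 21.77 ms.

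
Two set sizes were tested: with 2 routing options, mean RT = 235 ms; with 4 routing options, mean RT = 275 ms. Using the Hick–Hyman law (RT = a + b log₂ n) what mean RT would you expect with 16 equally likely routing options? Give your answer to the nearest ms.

Solve the two-equation system in a and b:
  b = (275 − 235) / (log₂ 4 − log₂ 2) = 40 / (2 − 1) = 40 ms/bit
  a = 235 − 40 × 1 = 195 ms
Then RT(16) = 195 + 40 × log₂ 16 = 195 + 40 × 4 ≈ 355.000 ms.

355 ms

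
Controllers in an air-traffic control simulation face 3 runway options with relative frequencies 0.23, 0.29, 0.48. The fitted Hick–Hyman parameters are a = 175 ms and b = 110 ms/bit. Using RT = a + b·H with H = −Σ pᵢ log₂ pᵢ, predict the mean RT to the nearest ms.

342 ms

H = 0.23·log₂(1/0.23) + 0.29·log₂(1/0.29) + 0.48·log₂(1/0.48) = 1.5138 bits.
RT = 175 + 110 × 1.5138 = 341.52 ms.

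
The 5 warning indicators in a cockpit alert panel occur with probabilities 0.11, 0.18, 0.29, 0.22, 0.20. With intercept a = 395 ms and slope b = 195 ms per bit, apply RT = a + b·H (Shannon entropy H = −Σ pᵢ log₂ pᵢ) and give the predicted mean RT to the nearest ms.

H = 0.11·log₂(1/0.11) + 0.18·log₂(1/0.18) + 0.29·log₂(1/0.29) + 0.22·log₂(1/0.22) + 0.20·log₂(1/0.20) = 2.2585 bits.
RT = 395 + 195 × 2.2585 = 835.40 ms.

835 ms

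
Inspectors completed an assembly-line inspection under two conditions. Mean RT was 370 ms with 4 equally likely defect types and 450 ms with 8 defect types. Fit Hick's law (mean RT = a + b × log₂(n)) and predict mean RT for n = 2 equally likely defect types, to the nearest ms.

Solve the two-equation system in a and b:
  b = (450 − 370) / (log₂ 8 − log₂ 4) = 80 / (3 − 2) = 80 ms/bit
  a = 370 − 80 × 2 = 210 ms
Then RT(2) = 210 + 80 × log₂ 2 = 210 + 80 × 1 ≈ 290.000 ms.

290 ms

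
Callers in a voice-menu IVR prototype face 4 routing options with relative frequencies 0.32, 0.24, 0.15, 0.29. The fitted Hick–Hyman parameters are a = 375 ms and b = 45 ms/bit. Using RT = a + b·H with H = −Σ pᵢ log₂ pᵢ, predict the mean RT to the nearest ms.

Entropy contributions −pᵢ log₂ pᵢ: 0.5260, 0.4941, 0.4105, 0.5179; sum H = 1.9486 bits.
RT = a + bH = 375 + 45·1.9486 = 462.69 ms.

463 ms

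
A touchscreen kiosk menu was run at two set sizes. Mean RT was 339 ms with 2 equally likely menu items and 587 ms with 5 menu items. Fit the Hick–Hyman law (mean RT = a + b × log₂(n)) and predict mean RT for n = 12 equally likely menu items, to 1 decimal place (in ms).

824.0 ms

Solve the two-equation system in a and b:
  b = (587 − 339) / (log₂ 5 − log₂ 2) = 248 / (2.3219 − 1) = 187.605 ms/bit
  a = 339 − 187.605 × 1 = 151.395 ms
Then RT(12) = 151.395 + 187.605 × log₂ 12 = 151.395 + 187.605 × 3.5850 ≈ 823.951 ms.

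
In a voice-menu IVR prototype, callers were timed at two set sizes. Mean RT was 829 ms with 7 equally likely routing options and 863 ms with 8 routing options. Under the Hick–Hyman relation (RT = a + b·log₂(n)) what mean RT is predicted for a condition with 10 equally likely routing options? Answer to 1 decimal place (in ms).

919.8 ms

Fit slope and intercept:
  b = (863 − 829) / (log₂ 8 − log₂ 7) = 34 / (3 − 2.8074) = 176.490 ms/bit
  a = 829 − 176.490 × 2.8074 = 333.529 ms
Then RT(10) = 333.529 + 176.490 × log₂ 10 = 333.529 + 176.490 × 3.3219 ≈ 919.817 ms.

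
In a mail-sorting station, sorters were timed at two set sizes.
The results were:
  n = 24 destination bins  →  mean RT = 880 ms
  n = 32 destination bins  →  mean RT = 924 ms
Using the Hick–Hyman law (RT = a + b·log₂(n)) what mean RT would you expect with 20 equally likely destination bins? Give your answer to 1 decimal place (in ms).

Solve the two-equation system in a and b:
  b = (924 − 880) / (log₂ 32 − log₂ 24) = 44 / (5 − 4.5850) = 106.015 ms/bit
  a = 880 − 106.015 × 4.5850 = 393.927 ms
Then RT(20) = 393.927 + 106.015 × log₂ 20 = 393.927 + 106.015 × 4.3219 ≈ 852.115 ms.

852.1 ms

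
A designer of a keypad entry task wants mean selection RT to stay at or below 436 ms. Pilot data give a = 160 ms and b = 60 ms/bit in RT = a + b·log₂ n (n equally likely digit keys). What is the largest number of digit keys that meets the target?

24

Information budget: (436 − 160)/60 = 4.6000 bits, so n ≤ 2^4.6000 = 24.251 → at most 24.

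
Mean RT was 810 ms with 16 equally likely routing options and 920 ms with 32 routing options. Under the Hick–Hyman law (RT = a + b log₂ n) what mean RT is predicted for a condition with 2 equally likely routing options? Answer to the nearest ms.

Solve the two-equation system in a and b:
  b = (920 − 810) / (log₂ 32 − log₂ 16) = 110 / (5 − 4) = 110 ms/bit
  a = 810 − 110 × 4 = 370 ms
Then RT(2) = 370 + 110 × log₂ 2 = 370 + 110 × 1 ≈ 480.000 ms.

480 ms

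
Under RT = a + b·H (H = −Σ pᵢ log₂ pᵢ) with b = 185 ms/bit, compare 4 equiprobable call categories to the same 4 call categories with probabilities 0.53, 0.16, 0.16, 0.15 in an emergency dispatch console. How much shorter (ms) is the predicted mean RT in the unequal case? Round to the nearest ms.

The RT saving is b·ΔH. Equiprobable H₀ = log₂(4) = 2.0000 bits; with the given probabilities H = 1.7420 bits.
b·(H₀ − H) = 185 × (2.0000 − 1.7420) = 47.73 ms.

48 ms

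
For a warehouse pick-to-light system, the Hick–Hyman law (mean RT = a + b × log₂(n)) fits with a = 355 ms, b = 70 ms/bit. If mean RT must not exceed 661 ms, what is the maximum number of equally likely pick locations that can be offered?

20

Set 355 + 70·log₂ n ≤ 661 → log₂ n ≤ (661 − 355)/70 = 4.3714.
So n ≤ 2^4.3714 = 20.698; the largest integer n is 20.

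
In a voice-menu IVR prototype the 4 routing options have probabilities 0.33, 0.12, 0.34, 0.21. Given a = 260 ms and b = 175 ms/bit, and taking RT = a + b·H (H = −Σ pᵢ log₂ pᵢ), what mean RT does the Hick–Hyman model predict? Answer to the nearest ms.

Entropy contributions −pᵢ log₂ pᵢ: 0.5278, 0.3671, 0.5292, 0.4728; sum H = 1.8969 bits.
RT = a + bH = 260 + 175·1.8969 = 591.96 ms.

592 ms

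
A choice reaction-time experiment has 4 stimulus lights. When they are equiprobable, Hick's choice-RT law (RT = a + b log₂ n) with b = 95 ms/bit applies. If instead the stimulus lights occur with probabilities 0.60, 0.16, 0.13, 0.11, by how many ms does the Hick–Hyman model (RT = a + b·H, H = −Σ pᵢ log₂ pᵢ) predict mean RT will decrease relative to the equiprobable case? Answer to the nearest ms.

38 ms

Equiprobable entropy H₀ = log₂ 4 = 2.0000 bits.
Skewed entropy H = −Σ pᵢ log₂ pᵢ = 1.5981 bits.
ΔRT = b·(H₀ − H) = 95 × 0.4019 = 38.18 ms.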